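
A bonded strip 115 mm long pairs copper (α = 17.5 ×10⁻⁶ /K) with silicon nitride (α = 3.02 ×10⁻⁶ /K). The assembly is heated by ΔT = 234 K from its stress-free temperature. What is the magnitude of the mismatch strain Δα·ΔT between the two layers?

Δα = |17.5 − 3.02|×10⁻⁶/K = 14.5×10⁻⁶/K.
Mismatch strain = Δα·ΔT = 14.5×10⁻⁶ × 234.0 = 3.39×10⁻³.

3.39×10⁻³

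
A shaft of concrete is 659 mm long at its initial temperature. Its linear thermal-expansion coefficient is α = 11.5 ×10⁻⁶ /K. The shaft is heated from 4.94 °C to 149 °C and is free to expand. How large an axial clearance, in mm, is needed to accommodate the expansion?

ΔT = 149 − 4.94 = 144.1 K.
ΔL = α·L₀·ΔT = 11.5×10⁻⁶ × 659 mm × 144.1 K = 1.09 mm.

1.09 mm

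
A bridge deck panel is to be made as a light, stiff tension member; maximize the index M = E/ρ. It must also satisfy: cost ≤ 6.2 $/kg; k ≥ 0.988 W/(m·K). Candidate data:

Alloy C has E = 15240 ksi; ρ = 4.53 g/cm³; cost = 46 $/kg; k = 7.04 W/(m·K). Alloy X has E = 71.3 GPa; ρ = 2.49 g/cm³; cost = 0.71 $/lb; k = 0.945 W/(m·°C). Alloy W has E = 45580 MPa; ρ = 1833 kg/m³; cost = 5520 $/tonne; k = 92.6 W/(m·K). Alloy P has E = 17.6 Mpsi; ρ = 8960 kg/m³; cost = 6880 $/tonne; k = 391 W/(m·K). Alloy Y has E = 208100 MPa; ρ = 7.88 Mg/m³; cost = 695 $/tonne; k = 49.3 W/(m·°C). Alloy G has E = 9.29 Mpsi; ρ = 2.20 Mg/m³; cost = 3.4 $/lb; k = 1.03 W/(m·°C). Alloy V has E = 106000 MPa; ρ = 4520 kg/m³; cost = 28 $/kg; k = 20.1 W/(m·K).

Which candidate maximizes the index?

Screen on constraints: cost ≤ 6.2 $/kg; k ≥ 0.988 W/(m·K). Survivors: alloy W, alloy Y.
Putting every candidate on a common basis:
  alloy W: E = 45.58 GPa, ρ = 1833 kg/m³
  alloy Y: E = 208.1 GPa, ρ = 7880 kg/m³
  alloy Y: M = 26.4 MN·m/kg
  alloy W: M = 24.9 MN·m/kg
Highest index: alloy Y.

alloy Y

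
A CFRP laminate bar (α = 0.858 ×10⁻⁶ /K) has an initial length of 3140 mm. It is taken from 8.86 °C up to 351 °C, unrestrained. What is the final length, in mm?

ΔT = 351 − 8.86 = 342.1 K.
ΔL = α·L₀·ΔT = 0.858×10⁻⁶ × 3140 mm × 342.1 K = 0.922 mm.
L = L₀ + ΔL = 3140 + 0.922 = 3140.9 mm.

3140.9 mm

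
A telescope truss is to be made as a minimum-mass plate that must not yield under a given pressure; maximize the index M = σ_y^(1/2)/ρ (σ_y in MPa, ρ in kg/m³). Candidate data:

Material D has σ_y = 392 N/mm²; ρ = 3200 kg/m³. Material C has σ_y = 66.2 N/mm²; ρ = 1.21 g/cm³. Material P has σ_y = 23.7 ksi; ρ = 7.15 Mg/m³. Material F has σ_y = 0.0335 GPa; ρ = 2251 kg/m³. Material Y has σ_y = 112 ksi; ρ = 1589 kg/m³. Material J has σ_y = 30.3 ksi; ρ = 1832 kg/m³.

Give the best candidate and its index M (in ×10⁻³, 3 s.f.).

After converting to SI:
  material D: σ_y = 392.0 MPa, ρ = 3200 kg/m³
  material C: σ_y = 66.20 MPa, ρ = 1210 kg/m³
  material P: σ_y = 163.4 MPa, ρ = 7150 kg/m³
  material F: σ_y = 33.50 MPa, ρ = 2251 kg/m³
  material Y: σ_y = 772.2 MPa, ρ = 1589 kg/m³
  material J: σ_y = 208.9 MPa, ρ = 1832 kg/m³
  material Y: M = 17.5×10⁻³
  material J: M = 7.89×10⁻³
  material C: M = 6.72×10⁻³
  material D: M = 6.19×10⁻³
  material F: M = 2.57×10⁻³
  material P: M = 1.79×10⁻³
Material Y has the largest M.

material Y, M = 17.5×10⁻³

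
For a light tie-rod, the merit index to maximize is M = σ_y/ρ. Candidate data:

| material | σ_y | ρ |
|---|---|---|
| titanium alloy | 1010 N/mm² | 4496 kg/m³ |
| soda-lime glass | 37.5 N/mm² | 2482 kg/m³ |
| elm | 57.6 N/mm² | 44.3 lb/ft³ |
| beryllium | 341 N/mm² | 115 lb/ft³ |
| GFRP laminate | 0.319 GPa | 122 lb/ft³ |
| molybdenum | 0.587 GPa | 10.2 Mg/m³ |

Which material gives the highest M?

Normalizing units and computing the index:
  titanium alloy: σ_y = 1010 MPa, ρ = 4496 kg/m³
  soda-lime glass: σ_y = 37.50 MPa, ρ = 2482 kg/m³
  elm: σ_y = 57.60 MPa, ρ = 709.6 kg/m³
  beryllium: σ_y = 341.0 MPa, ρ = 1842 kg/m³
  GFRP laminate: σ_y = 319.0 MPa, ρ = 1954 kg/m³
  molybdenum: σ_y = 587.0 MPa, ρ = 10200 kg/m³
  titanium alloy: M = 225 kN·m/kg
  beryllium: M = 185 kN·m/kg
  GFRP laminate: M = 163 kN·m/kg
  elm: M = 81.2 kN·m/kg
  molybdenum: M = 57.5 kN·m/kg
  soda-lime glass: M = 15.1 kN·m/kg
The maximum is for titanium alloy.

titanium alloy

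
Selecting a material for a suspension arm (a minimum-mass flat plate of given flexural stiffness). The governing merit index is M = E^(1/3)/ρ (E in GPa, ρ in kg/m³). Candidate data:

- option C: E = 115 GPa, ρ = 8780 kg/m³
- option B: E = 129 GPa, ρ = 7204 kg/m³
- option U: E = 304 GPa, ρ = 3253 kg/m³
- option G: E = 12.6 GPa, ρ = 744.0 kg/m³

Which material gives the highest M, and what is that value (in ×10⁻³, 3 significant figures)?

Computing M directly (units already consistent):
  option G: M = 3.13×10⁻³
  option U: M = 2.07×10⁻³
  option B: M = 0.701×10⁻³
  option C: M = 0.554×10⁻³
The maximum is for option G.

option G, M = 3.13×10⁻³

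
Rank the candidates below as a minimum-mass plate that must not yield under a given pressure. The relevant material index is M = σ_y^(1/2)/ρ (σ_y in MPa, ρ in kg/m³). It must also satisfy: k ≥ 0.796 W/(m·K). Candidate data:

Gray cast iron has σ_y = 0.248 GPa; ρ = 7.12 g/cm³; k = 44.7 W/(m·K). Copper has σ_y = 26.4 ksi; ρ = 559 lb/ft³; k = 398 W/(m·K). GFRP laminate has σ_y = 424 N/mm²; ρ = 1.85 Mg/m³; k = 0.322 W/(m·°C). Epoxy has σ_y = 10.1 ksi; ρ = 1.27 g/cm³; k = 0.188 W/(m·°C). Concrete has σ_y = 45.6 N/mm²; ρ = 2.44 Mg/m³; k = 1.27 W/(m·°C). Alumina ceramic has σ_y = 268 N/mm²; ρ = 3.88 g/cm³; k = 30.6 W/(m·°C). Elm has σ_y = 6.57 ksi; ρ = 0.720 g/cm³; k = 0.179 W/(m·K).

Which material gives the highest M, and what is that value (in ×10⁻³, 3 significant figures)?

alumina ceramic, M = 4.22×10⁻³

Screen on constraints: k ≥ 0.796 W/(m·K). Survivors: gray cast iron, copper, concrete, alumina ceramic.
Normalizing units and computing the index:
  gray cast iron: σ_y = 248.0 MPa, ρ = 7120 kg/m³
  copper: σ_y = 182.0 MPa, ρ = 8954 kg/m³
  concrete: σ_y = 45.60 MPa, ρ = 2440 kg/m³
  alumina ceramic: σ_y = 268.0 MPa, ρ = 3880 kg/m³
  alumina ceramic: M = 4.22×10⁻³
  concrete: M = 2.77×10⁻³
  gray cast iron: M = 2.21×10⁻³
  copper: M = 1.51×10⁻³
Alumina ceramic has the largest M.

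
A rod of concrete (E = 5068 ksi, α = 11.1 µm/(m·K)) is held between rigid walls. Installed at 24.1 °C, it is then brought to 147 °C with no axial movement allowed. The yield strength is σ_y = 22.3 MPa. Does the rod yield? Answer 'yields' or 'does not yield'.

yields

E = 5068 ksi = 34.94 GPa.
ΔT = 122.9 K. Constrained thermal stress σ = E·α·ΔT = 34.94×10³ MPa × 11.1×10⁻⁶ × 122.9 = 47.7 MPa (compressive).
Compare to σ_y = 22.3 MPa: σ ≥ σ_y, so it yields.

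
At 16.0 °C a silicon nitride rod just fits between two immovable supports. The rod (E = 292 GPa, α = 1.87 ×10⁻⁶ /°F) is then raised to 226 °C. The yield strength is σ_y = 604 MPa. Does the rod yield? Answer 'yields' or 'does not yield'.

does not yield

α = 1.87×10⁻⁶/°F × 9/5 = 3.37×10⁻⁶/K.
ΔT = 210.0 K. Constrained thermal stress σ = E·α·ΔT = 292.0×10³ MPa × 3.37×10⁻⁶ × 210.0 = 206 MPa (compressive).
Compare to σ_y = 604 MPa: σ < σ_y, so it does not yield.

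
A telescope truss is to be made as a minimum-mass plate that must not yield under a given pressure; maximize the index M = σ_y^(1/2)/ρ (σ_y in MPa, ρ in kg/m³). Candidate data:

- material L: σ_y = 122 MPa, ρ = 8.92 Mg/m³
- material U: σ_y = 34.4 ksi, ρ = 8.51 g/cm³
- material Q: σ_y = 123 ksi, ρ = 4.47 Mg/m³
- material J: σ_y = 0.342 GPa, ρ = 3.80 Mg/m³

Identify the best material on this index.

material Q

In SI units:
  material L: σ_y = 122.0 MPa, ρ = 8920 kg/m³
  material U: σ_y = 237.2 MPa, ρ = 8510 kg/m³
  material Q: σ_y = 848.1 MPa, ρ = 4470 kg/m³
  material J: σ_y = 342.0 MPa, ρ = 3800 kg/m³
  material Q: M = 6.51×10⁻³
  material J: M = 4.87×10⁻³
  material U: M = 1.81×10⁻³
  material L: M = 1.24×10⁻³
Material Q has the largest M.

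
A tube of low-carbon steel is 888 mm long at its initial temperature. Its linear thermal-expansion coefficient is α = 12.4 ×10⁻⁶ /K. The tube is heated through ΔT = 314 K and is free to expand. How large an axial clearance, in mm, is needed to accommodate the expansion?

3.46 mm

ΔL = α·L₀·ΔT = 12.4×10⁻⁶ × 888 mm × 314.0 K = 3.46 mm.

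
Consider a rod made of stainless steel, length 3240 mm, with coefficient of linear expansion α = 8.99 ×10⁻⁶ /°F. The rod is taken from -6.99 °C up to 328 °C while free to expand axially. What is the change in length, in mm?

Convert α: 8.99×10⁻⁶/°F × (9/5) = 16.2×10⁻⁶/K.
ΔT = 328 − (-6.99) = 335.0 K.
ΔL = α·L₀·ΔT = 16.2×10⁻⁶ × 3240 mm × 335.0 K = 17.6 mm.

17.6 mm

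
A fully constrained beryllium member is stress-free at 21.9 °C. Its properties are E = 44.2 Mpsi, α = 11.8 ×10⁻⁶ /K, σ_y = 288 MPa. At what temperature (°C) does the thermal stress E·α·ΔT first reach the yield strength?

102 °C

E = 44.2 Mpsi = 304.7 GPa.
E·α·ΔT = 288.0 MPa ⇒ ΔT = 288.0 / (304.7×10³ × 11.8×10⁻⁶) = 80.09 K.
T = 21.9 + 80.09 = 102.0 °C.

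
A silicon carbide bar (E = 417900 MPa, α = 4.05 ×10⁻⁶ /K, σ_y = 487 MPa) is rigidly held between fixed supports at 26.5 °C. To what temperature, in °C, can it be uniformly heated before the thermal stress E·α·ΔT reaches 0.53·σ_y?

E = 417900 MPa = 417.9 GPa.
E·α·ΔT = 258.1 MPa ⇒ ΔT = 258.1 / (417.9×10³ × 4.05×10⁻⁶) = 152.5 K.
T = 26.5 + 152.5 = 179.0 °C.

179 °C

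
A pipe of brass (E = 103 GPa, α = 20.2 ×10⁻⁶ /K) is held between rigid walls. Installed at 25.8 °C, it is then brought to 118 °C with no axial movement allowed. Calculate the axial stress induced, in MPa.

192 MPa

ΔT = 92.20 K. Constrained thermal stress σ = E·α·ΔT = 103.0×10³ MPa × 20.2×10⁻⁶ × 92.20 = 192 MPa (compressive).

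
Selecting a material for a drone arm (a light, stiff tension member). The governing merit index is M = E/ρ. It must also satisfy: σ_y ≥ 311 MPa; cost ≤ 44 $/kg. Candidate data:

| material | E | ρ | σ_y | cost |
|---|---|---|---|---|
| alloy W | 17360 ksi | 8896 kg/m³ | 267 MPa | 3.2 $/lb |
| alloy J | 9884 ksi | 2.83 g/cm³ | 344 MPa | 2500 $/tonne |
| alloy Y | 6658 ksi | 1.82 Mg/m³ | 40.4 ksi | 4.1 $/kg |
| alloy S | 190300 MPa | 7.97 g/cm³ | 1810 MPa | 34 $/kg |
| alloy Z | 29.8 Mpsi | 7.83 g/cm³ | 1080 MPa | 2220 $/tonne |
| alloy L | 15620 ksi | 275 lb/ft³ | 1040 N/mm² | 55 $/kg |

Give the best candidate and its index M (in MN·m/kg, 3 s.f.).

alloy Z, M = 26.2 MN·m/kg

Screen on constraints: σ_y ≥ 311 MPa; cost ≤ 44 $/kg. Survivors: alloy J, alloy S, alloy Z.
Normalizing units and computing the index:
  alloy J: E = 68.15 GPa, ρ = 2830 kg/m³
  alloy S: E = 190.3 GPa, ρ = 7970 kg/m³
  alloy Z: E = 205.5 GPa, ρ = 7830 kg/m³
  alloy Z: M = 26.2 MN·m/kg
  alloy J: M = 24.1 MN·m/kg
  alloy S: M = 23.9 MN·m/kg
Alloy Z ranks first.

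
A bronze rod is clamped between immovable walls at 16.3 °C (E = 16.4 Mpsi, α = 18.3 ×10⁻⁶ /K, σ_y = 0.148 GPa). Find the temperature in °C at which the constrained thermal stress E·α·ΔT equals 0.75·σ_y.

69.9 °C

E = 16.4 Mpsi = 113.1 GPa.
σ_y = 0.148 GPa = 148.0 MPa.
E·α·ΔT = 111.0 MPa ⇒ ΔT = 111.0 / (113.1×10³ × 18.3×10⁻⁶) = 53.64 K.
T = 16.3 + 53.64 = 69.94 °C.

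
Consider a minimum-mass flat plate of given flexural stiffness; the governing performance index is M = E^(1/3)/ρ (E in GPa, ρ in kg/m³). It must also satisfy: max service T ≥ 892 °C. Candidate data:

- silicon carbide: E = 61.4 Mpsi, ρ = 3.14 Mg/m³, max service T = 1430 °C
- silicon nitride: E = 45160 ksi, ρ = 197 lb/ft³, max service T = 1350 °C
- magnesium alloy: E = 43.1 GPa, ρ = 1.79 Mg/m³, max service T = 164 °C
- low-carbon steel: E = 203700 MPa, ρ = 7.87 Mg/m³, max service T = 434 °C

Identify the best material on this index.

Screen on constraints: max service T ≥ 892 °C. Survivors: silicon carbide, silicon nitride.
After converting to SI:
  silicon carbide: E = 423.3 GPa, ρ = 3140 kg/m³
  silicon nitride: E = 311.4 GPa, ρ = 3156 kg/m³
  silicon carbide: M = 2.39×10⁻³
  silicon nitride: M = 2.15×10⁻³
Silicon carbide has the largest M.

silicon carbide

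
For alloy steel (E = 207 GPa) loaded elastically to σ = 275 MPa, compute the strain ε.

ε = σ/E = 275 / 207000 = 1.33×10⁻³.

1.33×10⁻³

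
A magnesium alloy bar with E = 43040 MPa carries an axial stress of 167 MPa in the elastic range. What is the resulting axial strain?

3.88×10⁻³

E = 43040 MPa = 43.04 GPa = 43040 MPa.
ε = σ/E = 167 / 43040 = 3.88×10⁻³.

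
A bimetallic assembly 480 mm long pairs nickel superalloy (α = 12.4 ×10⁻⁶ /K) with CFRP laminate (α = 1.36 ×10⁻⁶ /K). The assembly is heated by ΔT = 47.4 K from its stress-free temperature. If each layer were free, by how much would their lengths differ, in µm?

Δα = |12.4 − 1.36|×10⁻⁶/K = 11.0×10⁻⁶/K.
ΔL_mismatch = Δα·L·ΔT = 11.0×10⁻⁶ × 480.0 mm × 47.4 K = 251 µm.

251 µm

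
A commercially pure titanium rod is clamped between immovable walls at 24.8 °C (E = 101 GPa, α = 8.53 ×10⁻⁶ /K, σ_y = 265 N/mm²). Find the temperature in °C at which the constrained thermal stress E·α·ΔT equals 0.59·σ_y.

σ_y = 265 N/mm² = 265.0 MPa.
E·α·ΔT = 156.3 MPa ⇒ ΔT = 156.3 / (101.0×10³ × 8.53×10⁻⁶) = 181.5 K.
T = 24.8 + 181.5 = 206.3 °C.

206 °C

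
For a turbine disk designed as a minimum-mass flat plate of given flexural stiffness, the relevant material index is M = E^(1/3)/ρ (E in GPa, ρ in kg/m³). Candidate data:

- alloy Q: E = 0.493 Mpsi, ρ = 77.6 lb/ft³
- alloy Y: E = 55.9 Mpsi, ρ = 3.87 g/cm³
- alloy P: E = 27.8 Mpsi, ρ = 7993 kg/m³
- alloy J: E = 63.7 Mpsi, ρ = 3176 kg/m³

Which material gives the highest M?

After converting to SI:
  alloy Q: E = 3.399 GPa, ρ = 1243 kg/m³
  alloy Y: E = 385.4 GPa, ρ = 3870 kg/m³
  alloy P: E = 191.7 GPa, ρ = 7993 kg/m³
  alloy J: E = 439.2 GPa, ρ = 3176 kg/m³
  alloy J: M = 2.39×10⁻³
  alloy Y: M = 1.88×10⁻³
  alloy Q: M = 1.21×10⁻³
  alloy P: M = 0.721×10⁻³
Alloy J has the largest M.

alloy J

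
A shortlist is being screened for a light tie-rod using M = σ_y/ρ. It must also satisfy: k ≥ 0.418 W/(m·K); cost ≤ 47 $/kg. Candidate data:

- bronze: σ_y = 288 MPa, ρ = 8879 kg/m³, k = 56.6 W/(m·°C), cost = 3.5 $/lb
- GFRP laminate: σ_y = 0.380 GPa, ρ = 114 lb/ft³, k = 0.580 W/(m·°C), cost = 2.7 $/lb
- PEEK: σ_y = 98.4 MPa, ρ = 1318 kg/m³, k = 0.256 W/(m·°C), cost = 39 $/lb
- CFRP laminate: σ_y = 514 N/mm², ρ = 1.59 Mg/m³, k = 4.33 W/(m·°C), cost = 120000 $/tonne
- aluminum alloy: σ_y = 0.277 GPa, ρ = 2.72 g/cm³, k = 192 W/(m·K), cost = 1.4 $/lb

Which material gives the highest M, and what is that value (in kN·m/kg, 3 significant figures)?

GFRP laminate, M = 208 kN·m/kg

Screen on constraints: k ≥ 0.418 W/(m·K); cost ≤ 47 $/kg. Survivors: bronze, GFRP laminate, aluminum alloy.
Normalizing units and computing the index:
  bronze: σ_y = 288.0 MPa, ρ = 8879 kg/m³
  GFRP laminate: σ_y = 380.0 MPa, ρ = 1826 kg/m³
  aluminum alloy: σ_y = 277.0 MPa, ρ = 2720 kg/m³
  GFRP laminate: M = 208 kN·m/kg
  aluminum alloy: M = 102 kN·m/kg
  bronze: M = 32.4 kN·m/kg
GFRP laminate has the largest M.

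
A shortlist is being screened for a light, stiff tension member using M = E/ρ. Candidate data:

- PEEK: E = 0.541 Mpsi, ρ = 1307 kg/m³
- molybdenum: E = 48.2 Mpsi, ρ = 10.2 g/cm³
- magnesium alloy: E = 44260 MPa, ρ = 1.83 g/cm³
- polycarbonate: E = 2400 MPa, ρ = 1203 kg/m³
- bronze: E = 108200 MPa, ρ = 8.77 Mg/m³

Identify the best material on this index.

Convert each candidate to consistent units, then evaluate M:
  PEEK: E = 3.730 GPa, ρ = 1307 kg/m³
  molybdenum: E = 332.3 GPa, ρ = 10200 kg/m³
  magnesium alloy: E = 44.26 GPa, ρ = 1830 kg/m³
  polycarbonate: E = 2.400 GPa, ρ = 1203 kg/m³
  bronze: E = 108.2 GPa, ρ = 8770 kg/m³
  molybdenum: M = 32.6 MN·m/kg
  magnesium alloy: M = 24.2 MN·m/kg
  bronze: M = 12.3 MN·m/kg
  PEEK: M = 2.85 MN·m/kg
  polycarbonate: M = 2.00 MN·m/kg
Molybdenum has the largest M.

molybdenum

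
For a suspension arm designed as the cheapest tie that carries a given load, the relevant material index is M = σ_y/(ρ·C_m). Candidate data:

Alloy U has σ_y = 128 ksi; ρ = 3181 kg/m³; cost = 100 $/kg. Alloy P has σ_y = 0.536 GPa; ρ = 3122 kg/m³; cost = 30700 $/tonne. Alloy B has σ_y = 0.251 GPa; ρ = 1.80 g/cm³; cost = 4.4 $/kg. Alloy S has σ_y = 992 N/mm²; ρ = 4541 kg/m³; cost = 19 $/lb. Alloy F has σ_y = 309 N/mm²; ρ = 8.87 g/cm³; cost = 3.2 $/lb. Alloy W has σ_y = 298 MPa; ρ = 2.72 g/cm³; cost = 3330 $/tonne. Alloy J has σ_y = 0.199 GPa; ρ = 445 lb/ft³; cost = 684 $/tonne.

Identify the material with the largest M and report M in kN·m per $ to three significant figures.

After converting to SI:
  alloy U: σ_y = 882.5 MPa, ρ = 3181 kg/m³, cost = 100.0 $/kg
  alloy P: σ_y = 536.0 MPa, ρ = 3122 kg/m³, cost = 30.70 $/kg
  alloy B: σ_y = 251.0 MPa, ρ = 1800 kg/m³, cost = 4.400 $/kg
  alloy S: σ_y = 992.0 MPa, ρ = 4541 kg/m³, cost = 41.89 $/kg
  alloy F: σ_y = 309.0 MPa, ρ = 8870 kg/m³, cost = 7.055 $/kg
  alloy W: σ_y = 298.0 MPa, ρ = 2720 kg/m³, cost = 3.330 $/kg
  alloy J: σ_y = 199.0 MPa, ρ = 7128 kg/m³, cost = 0.6840 $/kg
  alloy J: M = 40.8 kN·m per $
  alloy W: M = 32.9 kN·m per $
  alloy B: M = 31.7 kN·m per $
  alloy P: M = 5.59 kN·m per $
  alloy S: M = 5.22 kN·m per $
  alloy F: M = 4.94 kN·m per $
  alloy U: M = 2.77 kN·m per $
Alloy J ranks first.

alloy J, M = 40.8 kN·m per $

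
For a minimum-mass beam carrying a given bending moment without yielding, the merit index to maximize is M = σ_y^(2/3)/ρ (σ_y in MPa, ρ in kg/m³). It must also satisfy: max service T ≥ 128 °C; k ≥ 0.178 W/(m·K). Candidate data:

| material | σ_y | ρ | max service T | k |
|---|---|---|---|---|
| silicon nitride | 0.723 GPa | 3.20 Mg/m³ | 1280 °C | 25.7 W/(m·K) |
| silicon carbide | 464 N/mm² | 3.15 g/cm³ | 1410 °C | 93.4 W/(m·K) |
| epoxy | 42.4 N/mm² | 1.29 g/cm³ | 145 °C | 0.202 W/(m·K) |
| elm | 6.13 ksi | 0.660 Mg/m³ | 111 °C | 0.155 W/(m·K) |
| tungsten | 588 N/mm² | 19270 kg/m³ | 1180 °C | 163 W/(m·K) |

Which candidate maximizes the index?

Screen on constraints: max service T ≥ 128 °C; k ≥ 0.178 W/(m·K). Survivors: silicon nitride, silicon carbide, epoxy, tungsten.
After converting to SI:
  silicon nitride: σ_y = 723.0 MPa, ρ = 3200 kg/m³
  silicon carbide: σ_y = 464.0 MPa, ρ = 3150 kg/m³
  epoxy: σ_y = 42.40 MPa, ρ = 1290 kg/m³
  tungsten: σ_y = 588.0 MPa, ρ = 19270 kg/m³
  silicon nitride: M = 25.2×10⁻³
  silicon carbide: M = 19.0×10⁻³
  epoxy: M = 9.43×10⁻³
  tungsten: M = 3.64×10⁻³
Silicon nitride ranks first.

silicon nitride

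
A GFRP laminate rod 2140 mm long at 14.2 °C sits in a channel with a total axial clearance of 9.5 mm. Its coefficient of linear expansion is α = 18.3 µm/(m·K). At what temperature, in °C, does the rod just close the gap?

α·L₀·ΔT = 9.5 mm ⇒ ΔT = 9.5 / (18.3×10⁻⁶ × 2140.0) = 242.6 K.
T = 14.2 + 242.6 = 256.8 °C.

257 °C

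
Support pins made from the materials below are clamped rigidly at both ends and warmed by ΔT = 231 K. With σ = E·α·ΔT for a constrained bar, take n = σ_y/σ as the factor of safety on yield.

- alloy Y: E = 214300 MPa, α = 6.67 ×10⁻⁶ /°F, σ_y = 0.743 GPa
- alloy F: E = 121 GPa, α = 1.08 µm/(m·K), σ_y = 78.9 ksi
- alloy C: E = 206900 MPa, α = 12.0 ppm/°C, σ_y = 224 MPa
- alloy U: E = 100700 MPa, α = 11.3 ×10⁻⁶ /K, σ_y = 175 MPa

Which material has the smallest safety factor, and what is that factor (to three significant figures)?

Converting E to GPa, α to ×10⁻⁶/K, σ_y to MPa, then σ and n for each:
  alloy Y: E = 214.3, α = 12.0, σ_y = 743.0 → σ = 594 MPa, n = 1.25
  alloy F: E = 121.0, α = 1.08, σ_y = 544.0 → σ = 30.2 MPa, n = 18.0
  alloy C: E = 206.9, α = 12.0, σ_y = 224.0 → σ = 574 MPa, n = 0.391
  alloy U: E = 100.7, α = 11.3, σ_y = 175.0 → σ = 263 MPa, n = 0.666
Smallest n: alloy C with n = 0.391.

alloy C, n = 0.391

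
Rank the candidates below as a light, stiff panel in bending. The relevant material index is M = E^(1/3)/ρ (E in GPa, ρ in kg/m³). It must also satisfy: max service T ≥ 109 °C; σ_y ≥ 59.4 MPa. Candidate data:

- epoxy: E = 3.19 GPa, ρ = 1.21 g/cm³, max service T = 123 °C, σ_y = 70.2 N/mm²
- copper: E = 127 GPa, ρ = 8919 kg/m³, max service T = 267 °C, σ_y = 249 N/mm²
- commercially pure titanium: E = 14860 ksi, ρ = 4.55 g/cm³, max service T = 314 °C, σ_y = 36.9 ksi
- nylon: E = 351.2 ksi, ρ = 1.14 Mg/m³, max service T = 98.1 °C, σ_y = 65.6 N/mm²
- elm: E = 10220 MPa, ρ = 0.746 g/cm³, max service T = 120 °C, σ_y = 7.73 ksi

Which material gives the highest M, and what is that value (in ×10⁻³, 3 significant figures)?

Screen on constraints: max service T ≥ 109 °C; σ_y ≥ 59.4 MPa. Survivors: epoxy, copper, commercially pure titanium.
In SI units:
  epoxy: E = 3.190 GPa, ρ = 1210 kg/m³
  copper: E = 127.0 GPa, ρ = 8919 kg/m³
  commercially pure titanium: E = 102.5 GPa, ρ = 4550 kg/m³
  epoxy: M = 1.22×10⁻³
  commercially pure titanium: M = 1.03×10⁻³
  copper: M = 0.564×10⁻³
Epoxy ranks first.

epoxy, M = 1.22×10⁻³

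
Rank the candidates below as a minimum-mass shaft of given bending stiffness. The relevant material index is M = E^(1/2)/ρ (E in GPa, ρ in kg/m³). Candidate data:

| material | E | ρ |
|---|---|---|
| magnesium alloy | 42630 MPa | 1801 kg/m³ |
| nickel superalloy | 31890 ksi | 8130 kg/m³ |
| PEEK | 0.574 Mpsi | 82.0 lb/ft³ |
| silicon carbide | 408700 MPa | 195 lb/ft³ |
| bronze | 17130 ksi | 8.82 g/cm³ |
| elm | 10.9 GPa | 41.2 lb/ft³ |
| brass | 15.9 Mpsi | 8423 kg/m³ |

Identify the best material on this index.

After converting to SI:
  magnesium alloy: E = 42.63 GPa, ρ = 1801 kg/m³
  nickel superalloy: E = 219.9 GPa, ρ = 8130 kg/m³
  PEEK: E = 3.958 GPa, ρ = 1314 kg/m³
  silicon carbide: E = 408.7 GPa, ρ = 3124 kg/m³
  bronze: E = 118.1 GPa, ρ = 8820 kg/m³
  elm: E = 10.90 GPa, ρ = 660.0 kg/m³
  brass: E = 109.6 GPa, ρ = 8423 kg/m³
  silicon carbide: M = 6.47×10⁻³
  elm: M = 5.00×10⁻³
  magnesium alloy: M = 3.63×10⁻³
  nickel superalloy: M = 1.82×10⁻³
  PEEK: M = 1.51×10⁻³
  brass: M = 1.24×10⁻³
  bronze: M = 1.23×10⁻³
The maximum is for silicon carbide.

silicon carbide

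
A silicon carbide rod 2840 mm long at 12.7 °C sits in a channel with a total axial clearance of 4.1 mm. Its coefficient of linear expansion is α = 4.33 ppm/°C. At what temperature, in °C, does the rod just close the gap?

α·L₀·ΔT = 4.1 mm ⇒ ΔT = 4.1 / (4.33×10⁻⁶ × 2840.0) = 333.4 K.
T = 12.7 + 333.4 = 346.1 °C.

346 °C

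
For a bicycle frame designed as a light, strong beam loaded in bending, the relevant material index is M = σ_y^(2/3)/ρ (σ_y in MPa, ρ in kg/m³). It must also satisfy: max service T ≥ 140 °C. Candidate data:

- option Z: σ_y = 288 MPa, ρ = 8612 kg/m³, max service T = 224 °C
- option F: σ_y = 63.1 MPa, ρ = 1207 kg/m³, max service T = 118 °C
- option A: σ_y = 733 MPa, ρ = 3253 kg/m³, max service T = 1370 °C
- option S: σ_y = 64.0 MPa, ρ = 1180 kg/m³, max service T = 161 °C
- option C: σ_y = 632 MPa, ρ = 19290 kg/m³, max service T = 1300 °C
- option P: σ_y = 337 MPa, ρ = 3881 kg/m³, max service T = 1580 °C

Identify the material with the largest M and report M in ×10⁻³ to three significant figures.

option A, M = 25.0×10⁻³

Screen on constraints: max service T ≥ 140 °C. Survivors: option Z, option A, option S, option C, option P.
Evaluate M for each candidate:
  option A: M = 25.0×10⁻³
  option S: M = 13.6×10⁻³
  option P: M = 12.5×10⁻³
  option Z: M = 5.06×10⁻³
  option C: M = 3.82×10⁻³
Highest index: option A.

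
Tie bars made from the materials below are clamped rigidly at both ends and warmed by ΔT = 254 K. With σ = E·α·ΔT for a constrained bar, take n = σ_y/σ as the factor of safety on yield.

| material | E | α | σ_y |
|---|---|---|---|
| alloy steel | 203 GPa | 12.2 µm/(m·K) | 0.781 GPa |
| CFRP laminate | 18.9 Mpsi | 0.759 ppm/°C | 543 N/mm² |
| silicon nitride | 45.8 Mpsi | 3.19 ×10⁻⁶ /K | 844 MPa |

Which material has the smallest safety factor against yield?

alloy steel

Converting E to GPa, α to ×10⁻⁶/K, σ_y to MPa, then σ and n for each:
  alloy steel: E = 203.0, α = 12.2, σ_y = 781.0 → σ = 629 MPa, n = 1.24
  CFRP laminate: E = 130.3, α = 0.759, σ_y = 543.0 → σ = 25.1 MPa, n = 21.6
  silicon nitride: E = 315.8, α = 3.19, σ_y = 844.0 → σ = 256 MPa, n = 3.30
The minimum is alloy steel at n = 1.24.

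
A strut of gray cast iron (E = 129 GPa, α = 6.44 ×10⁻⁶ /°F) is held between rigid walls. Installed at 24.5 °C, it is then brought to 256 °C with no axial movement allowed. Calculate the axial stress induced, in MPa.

α = 6.44×10⁻⁶/°F × 9/5 = 11.6×10⁻⁶/K.
ΔT = 231.5 K. Constrained thermal stress σ = E·α·ΔT = 129.0×10³ MPa × 11.6×10⁻⁶ × 231.5 = 346 MPa (compressive).

346 MPa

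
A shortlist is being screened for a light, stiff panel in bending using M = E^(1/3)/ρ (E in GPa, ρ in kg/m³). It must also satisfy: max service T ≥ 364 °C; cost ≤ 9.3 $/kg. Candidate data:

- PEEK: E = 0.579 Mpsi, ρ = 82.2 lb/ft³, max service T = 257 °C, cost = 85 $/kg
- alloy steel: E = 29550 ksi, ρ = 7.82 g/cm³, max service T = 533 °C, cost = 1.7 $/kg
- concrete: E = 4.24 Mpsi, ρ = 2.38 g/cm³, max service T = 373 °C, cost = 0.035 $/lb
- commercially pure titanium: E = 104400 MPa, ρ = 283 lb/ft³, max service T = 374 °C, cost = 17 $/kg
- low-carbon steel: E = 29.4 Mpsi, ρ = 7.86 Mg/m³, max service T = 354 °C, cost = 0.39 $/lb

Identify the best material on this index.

concrete

Screen on constraints: max service T ≥ 364 °C; cost ≤ 9.3 $/kg. Survivors: alloy steel, concrete.
Normalizing units and computing the index:
  alloy steel: E = 203.7 GPa, ρ = 7820 kg/m³
  concrete: E = 29.23 GPa, ρ = 2380 kg/m³
  concrete: M = 1.29×10⁻³
  alloy steel: M = 0.752×10⁻³
Concrete has the largest M.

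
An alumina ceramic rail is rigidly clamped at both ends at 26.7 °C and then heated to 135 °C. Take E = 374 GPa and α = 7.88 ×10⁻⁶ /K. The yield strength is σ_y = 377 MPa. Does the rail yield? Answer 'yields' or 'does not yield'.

does not yield

ΔT = 108.3 K. Constrained thermal stress σ = E·α·ΔT = 374.0×10³ MPa × 7.88×10⁻⁶ × 108.3 = 319 MPa (compressive).
Compare to σ_y = 377 MPa: σ < σ_y, so it does not yield.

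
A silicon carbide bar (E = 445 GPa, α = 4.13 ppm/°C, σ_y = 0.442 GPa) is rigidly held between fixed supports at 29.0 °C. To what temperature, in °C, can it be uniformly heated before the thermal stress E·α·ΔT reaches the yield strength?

269 °C

σ_y = 0.442 GPa = 442.0 MPa.
E·α·ΔT = 442.0 MPa ⇒ ΔT = 442.0 / (445.0×10³ × 4.13×10⁻⁶) = 240.5 K.
T = 29.0 + 240.5 = 269.5 °C.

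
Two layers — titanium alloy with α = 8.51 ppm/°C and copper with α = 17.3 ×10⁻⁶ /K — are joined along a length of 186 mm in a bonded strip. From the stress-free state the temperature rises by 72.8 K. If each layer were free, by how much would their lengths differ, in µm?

Δα = |8.51 − 17.3|×10⁻⁶/K = 8.79×10⁻⁶/K.
ΔL_mismatch = Δα·L·ΔT = 8.79×10⁻⁶ × 186.0 mm × 72.8 K = 119 µm.

119 µm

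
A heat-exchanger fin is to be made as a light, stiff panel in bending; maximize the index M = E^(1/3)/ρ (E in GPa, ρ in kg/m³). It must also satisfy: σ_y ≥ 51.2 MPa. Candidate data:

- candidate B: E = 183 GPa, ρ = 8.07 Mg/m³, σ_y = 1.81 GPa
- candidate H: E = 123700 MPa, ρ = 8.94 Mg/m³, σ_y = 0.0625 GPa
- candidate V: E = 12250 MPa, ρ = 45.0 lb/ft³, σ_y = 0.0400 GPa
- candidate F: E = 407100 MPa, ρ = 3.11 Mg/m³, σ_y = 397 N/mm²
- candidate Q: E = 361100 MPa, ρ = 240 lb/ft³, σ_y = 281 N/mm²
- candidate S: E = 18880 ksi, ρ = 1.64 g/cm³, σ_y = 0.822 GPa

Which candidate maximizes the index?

candidate S

Screen on constraints: σ_y ≥ 51.2 MPa. Survivors: candidate B, candidate H, candidate F, candidate Q, candidate S.
After converting to SI:
  candidate B: E = 183.0 GPa, ρ = 8070 kg/m³
  candidate H: E = 123.7 GPa, ρ = 8940 kg/m³
  candidate F: E = 407.1 GPa, ρ = 3110 kg/m³
  candidate Q: E = 361.1 GPa, ρ = 3844 kg/m³
  candidate S: E = 130.2 GPa, ρ = 1640 kg/m³
  candidate S: M = 3.09×10⁻³
  candidate F: M = 2.38×10⁻³
  candidate Q: M = 1.85×10⁻³
  candidate B: M = 0.704×10⁻³
  candidate H: M = 0.557×10⁻³
Highest index: candidate S.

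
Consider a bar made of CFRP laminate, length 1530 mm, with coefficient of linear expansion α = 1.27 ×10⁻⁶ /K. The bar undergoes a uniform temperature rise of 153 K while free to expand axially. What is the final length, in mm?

1530.3 mm

ΔL = α·L₀·ΔT = 1.27×10⁻⁶ × 1530 mm × 153.0 K = 0.297 mm.
L = L₀ + ΔL = 1530 + 0.297 = 1530.3 mm.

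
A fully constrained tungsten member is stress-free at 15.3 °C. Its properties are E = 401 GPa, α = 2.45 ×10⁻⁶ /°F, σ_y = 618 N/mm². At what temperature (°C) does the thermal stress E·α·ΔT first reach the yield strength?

α = 2.45×10⁻⁶/°F × 9/5 = 4.41×10⁻⁶/K.
σ_y = 618 N/mm² = 618.0 MPa.
E·α·ΔT = 618.0 MPa ⇒ ΔT = 618.0 / (401.0×10³ × 4.41×10⁻⁶) = 349.5 K.
T = 15.3 + 349.5 = 364.8 °C.

365 °C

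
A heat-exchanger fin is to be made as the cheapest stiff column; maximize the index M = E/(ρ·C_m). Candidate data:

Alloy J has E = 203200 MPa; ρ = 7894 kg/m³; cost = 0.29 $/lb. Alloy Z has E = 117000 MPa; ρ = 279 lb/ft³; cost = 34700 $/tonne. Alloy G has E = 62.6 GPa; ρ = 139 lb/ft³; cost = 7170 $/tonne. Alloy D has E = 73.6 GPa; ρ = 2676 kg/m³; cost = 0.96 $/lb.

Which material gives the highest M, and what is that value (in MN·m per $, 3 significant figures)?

In SI units:
  alloy J: E = 203.2 GPa, ρ = 7894 kg/m³, cost = 0.6393 $/kg
  alloy Z: E = 117.0 GPa, ρ = 4469 kg/m³, cost = 34.70 $/kg
  alloy G: E = 62.60 GPa, ρ = 2227 kg/m³, cost = 7.170 $/kg
  alloy D: E = 73.60 GPa, ρ = 2676 kg/m³, cost = 2.116 $/kg
  alloy J: M = 40.3 MN·m per $
  alloy D: M = 13.0 MN·m per $
  alloy G: M = 3.92 MN·m per $
  alloy Z: M = 0.754 MN·m per $
The maximum is for alloy J.

alloy J, M = 40.3 MN·m per $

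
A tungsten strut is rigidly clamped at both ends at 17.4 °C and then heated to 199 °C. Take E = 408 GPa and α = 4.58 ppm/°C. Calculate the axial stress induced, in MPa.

339 MPa

ΔT = 181.6 K. Constrained thermal stress σ = E·α·ΔT = 408.0×10³ MPa × 4.58×10⁻⁶ × 181.6 = 339 MPa (compressive).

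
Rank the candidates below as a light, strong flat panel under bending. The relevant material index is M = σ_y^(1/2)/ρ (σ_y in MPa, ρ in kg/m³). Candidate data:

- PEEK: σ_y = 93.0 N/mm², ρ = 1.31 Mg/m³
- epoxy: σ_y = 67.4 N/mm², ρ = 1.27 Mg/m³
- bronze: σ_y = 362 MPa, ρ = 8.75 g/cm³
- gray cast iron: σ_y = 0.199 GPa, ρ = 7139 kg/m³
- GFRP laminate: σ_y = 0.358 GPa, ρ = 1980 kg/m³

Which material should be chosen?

GFRP laminate

Normalizing units and computing the index:
  PEEK: σ_y = 93.00 MPa, ρ = 1310 kg/m³
  epoxy: σ_y = 67.40 MPa, ρ = 1270 kg/m³
  bronze: σ_y = 362.0 MPa, ρ = 8750 kg/m³
  gray cast iron: σ_y = 199.0 MPa, ρ = 7139 kg/m³
  GFRP laminate: σ_y = 358.0 MPa, ρ = 1980 kg/m³
  GFRP laminate: M = 9.56×10⁻³
  PEEK: M = 7.36×10⁻³
  epoxy: M = 6.46×10⁻³
  bronze: M = 2.17×10⁻³
  gray cast iron: M = 1.98×10⁻³
GFRP laminate has the largest M.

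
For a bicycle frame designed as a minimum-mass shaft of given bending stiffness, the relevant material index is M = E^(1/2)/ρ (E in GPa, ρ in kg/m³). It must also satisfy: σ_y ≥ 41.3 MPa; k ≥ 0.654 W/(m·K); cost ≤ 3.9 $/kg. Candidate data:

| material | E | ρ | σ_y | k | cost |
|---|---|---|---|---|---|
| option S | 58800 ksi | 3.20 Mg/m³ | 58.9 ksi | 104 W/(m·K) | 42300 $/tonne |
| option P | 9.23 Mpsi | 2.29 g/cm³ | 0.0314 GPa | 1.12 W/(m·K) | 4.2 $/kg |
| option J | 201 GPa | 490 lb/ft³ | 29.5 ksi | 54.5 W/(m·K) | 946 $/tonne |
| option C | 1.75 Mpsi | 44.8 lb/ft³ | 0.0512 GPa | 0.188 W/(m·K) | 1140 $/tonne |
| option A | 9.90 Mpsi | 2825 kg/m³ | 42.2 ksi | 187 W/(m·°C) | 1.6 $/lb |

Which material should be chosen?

option A

Screen on constraints: σ_y ≥ 41.3 MPa; k ≥ 0.654 W/(m·K); cost ≤ 3.9 $/kg. Survivors: option J, option A.
Normalizing units and computing the index:
  option J: E = 201.0 GPa, ρ = 7849 kg/m³
  option A: E = 68.26 GPa, ρ = 2825 kg/m³
  option A: M = 2.92×10⁻³
  option J: M = 1.81×10⁻³
Option A ranks first.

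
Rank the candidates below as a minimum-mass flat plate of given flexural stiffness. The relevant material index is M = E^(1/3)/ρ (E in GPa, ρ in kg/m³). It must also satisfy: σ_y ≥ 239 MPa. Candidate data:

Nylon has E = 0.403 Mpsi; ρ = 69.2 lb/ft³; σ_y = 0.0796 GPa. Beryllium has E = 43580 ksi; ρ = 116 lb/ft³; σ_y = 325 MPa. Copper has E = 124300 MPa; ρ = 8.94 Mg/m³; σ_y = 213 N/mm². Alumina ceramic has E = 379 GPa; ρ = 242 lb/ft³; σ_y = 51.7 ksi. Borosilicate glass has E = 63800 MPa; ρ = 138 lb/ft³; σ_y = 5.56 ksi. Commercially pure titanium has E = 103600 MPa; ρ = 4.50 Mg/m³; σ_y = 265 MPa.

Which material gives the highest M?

beryllium

Screen on constraints: σ_y ≥ 239 MPa. Survivors: beryllium, alumina ceramic, commercially pure titanium.
After converting to SI:
  beryllium: E = 300.5 GPa, ρ = 1858 kg/m³
  alumina ceramic: E = 379.0 GPa, ρ = 3876 kg/m³
  commercially pure titanium: E = 103.6 GPa, ρ = 4500 kg/m³
  beryllium: M = 3.60×10⁻³
  alumina ceramic: M = 1.87×10⁻³
  commercially pure titanium: M = 1.04×10⁻³
The maximum is for beryllium.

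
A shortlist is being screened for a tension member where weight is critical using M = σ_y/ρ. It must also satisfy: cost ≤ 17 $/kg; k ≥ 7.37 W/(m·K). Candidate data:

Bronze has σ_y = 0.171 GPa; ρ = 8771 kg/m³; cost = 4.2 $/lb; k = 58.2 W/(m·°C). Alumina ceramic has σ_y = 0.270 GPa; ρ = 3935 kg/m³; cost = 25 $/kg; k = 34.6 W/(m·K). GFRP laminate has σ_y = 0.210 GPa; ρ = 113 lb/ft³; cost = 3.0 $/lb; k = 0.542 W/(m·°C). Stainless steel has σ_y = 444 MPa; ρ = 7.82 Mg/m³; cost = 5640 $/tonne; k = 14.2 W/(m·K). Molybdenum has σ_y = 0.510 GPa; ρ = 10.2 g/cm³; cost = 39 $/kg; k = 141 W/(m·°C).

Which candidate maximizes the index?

stainless steel

Screen on constraints: cost ≤ 17 $/kg; k ≥ 7.37 W/(m·K). Survivors: bronze, stainless steel.
After converting to SI:
  bronze: σ_y = 171.0 MPa, ρ = 8771 kg/m³
  stainless steel: σ_y = 444.0 MPa, ρ = 7820 kg/m³
  stainless steel: M = 56.8 kN·m/kg
  bronze: M = 19.5 kN·m/kg
The maximum is for stainless steel.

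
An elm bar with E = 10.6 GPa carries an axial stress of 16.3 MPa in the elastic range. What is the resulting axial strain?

ε = σ/E = 16.3 / 10600 = 1.54×10⁻³.

1.54×10⁻³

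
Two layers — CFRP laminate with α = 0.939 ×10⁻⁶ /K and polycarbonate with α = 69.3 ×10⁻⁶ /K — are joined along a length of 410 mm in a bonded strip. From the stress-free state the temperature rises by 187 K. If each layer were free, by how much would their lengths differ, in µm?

Δα = |0.939 − 69.3|×10⁻⁶/K = 68.4×10⁻⁶/K.
ΔL_mismatch = Δα·L·ΔT = 68.4×10⁻⁶ × 410.0 mm × 187.0 K = 5240 µm.

5240 µm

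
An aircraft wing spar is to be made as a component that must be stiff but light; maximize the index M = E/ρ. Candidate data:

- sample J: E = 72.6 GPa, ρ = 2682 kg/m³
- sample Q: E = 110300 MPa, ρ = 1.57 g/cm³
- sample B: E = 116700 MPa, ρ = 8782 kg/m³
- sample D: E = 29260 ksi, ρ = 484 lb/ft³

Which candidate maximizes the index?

sample Q

Putting every candidate on a common basis:
  sample J: E = 72.60 GPa, ρ = 2682 kg/m³
  sample Q: E = 110.3 GPa, ρ = 1570 kg/m³
  sample B: E = 116.7 GPa, ρ = 8782 kg/m³
  sample D: E = 201.7 GPa, ρ = 7753 kg/m³
  sample Q: M = 70.3 MN·m/kg
  sample J: M = 27.1 MN·m/kg
  sample D: M = 26.0 MN·m/kg
  sample B: M = 13.3 MN·m/kg
Sample Q ranks first.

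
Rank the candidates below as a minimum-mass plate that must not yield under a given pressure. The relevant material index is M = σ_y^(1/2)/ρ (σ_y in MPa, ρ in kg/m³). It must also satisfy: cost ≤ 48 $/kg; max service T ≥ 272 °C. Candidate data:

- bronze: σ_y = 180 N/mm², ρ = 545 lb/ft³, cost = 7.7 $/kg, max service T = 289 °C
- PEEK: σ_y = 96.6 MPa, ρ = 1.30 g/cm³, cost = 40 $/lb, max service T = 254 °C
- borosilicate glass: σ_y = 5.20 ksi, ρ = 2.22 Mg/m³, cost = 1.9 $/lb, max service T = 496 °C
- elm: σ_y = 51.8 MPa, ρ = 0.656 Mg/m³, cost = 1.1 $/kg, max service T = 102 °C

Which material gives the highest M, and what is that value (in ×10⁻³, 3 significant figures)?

Screen on constraints: cost ≤ 48 $/kg; max service T ≥ 272 °C. Survivors: bronze, borosilicate glass.
After converting to SI:
  bronze: σ_y = 180.0 MPa, ρ = 8730 kg/m³
  borosilicate glass: σ_y = 35.85 MPa, ρ = 2220 kg/m³
  borosilicate glass: M = 2.70×10⁻³
  bronze: M = 1.54×10⁻³
The maximum is for borosilicate glass.

borosilicate glass, M = 2.70×10⁻³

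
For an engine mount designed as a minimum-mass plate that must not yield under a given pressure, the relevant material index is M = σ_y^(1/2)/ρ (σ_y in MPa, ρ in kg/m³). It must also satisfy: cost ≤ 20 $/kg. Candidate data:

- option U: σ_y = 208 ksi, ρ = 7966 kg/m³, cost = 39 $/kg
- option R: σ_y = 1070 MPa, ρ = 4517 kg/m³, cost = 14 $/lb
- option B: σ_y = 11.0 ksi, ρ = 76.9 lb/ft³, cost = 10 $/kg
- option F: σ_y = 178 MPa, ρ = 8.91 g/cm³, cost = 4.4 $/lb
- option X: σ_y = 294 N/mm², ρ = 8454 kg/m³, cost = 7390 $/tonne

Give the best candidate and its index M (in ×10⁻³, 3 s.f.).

Screen on constraints: cost ≤ 20 $/kg. Survivors: option B, option F, option X.
Convert each candidate to consistent units, then evaluate M:
  option B: σ_y = 75.84 MPa, ρ = 1232 kg/m³
  option F: σ_y = 178.0 MPa, ρ = 8910 kg/m³
  option X: σ_y = 294.0 MPa, ρ = 8454 kg/m³
  option B: M = 7.07×10⁻³
  option X: M = 2.03×10⁻³
  option F: M = 1.50×10⁻³
Highest index: option B.

option B, M = 7.07×10⁻³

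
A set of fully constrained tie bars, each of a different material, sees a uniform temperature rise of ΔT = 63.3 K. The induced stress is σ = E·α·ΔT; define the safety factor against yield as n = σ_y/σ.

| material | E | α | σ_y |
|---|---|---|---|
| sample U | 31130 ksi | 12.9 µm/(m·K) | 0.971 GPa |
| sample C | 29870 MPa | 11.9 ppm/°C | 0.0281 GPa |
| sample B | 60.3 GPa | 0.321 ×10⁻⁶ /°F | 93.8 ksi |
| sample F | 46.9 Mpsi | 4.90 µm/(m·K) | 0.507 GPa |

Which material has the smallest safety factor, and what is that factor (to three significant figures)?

Converting E to GPa, α to ×10⁻⁶/K, σ_y to MPa, then σ and n for each:
  sample U: E = 214.6, α = 12.9, σ_y = 971.0 → σ = 175 MPa, n = 5.54
  sample C: E = 29.87, α = 11.9, σ_y = 28.10 → σ = 22.5 MPa, n = 1.25
  sample B: E = 60.30, α = 0.578, σ_y = 646.7 → σ = 2.21 MPa, n = 293
  sample F: E = 323.4, α = 4.90, σ_y = 507.0 → σ = 100 MPa, n = 5.05
Smallest n: sample C with n = 1.25.

sample C, n = 1.25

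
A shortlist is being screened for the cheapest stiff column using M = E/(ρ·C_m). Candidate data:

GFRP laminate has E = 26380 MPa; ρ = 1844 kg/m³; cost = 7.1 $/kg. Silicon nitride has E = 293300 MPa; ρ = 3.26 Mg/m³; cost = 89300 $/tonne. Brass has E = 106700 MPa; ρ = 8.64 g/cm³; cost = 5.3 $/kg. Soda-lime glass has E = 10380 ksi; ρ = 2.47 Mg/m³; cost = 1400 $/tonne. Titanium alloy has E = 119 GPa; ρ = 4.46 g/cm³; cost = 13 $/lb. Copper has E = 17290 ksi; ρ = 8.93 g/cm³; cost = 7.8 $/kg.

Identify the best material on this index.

soda-lime glass

In SI units:
  GFRP laminate: E = 26.38 GPa, ρ = 1844 kg/m³, cost = 7.100 $/kg
  silicon nitride: E = 293.3 GPa, ρ = 3260 kg/m³, cost = 89.30 $/kg
  brass: E = 106.7 GPa, ρ = 8640 kg/m³, cost = 5.300 $/kg
  soda-lime glass: E = 71.57 GPa, ρ = 2470 kg/m³, cost = 1.400 $/kg
  titanium alloy: E = 119.0 GPa, ρ = 4460 kg/m³, cost = 28.66 $/kg
  copper: E = 119.2 GPa, ρ = 8930 kg/m³, cost = 7.800 $/kg
  soda-lime glass: M = 20.7 MN·m per $
  brass: M = 2.33 MN·m per $
  GFRP laminate: M = 2.01 MN·m per $
  copper: M = 1.71 MN·m per $
  silicon nitride: M = 1.01 MN·m per $
  titanium alloy: M = 0.931 MN·m per $
The maximum is for soda-lime glass.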